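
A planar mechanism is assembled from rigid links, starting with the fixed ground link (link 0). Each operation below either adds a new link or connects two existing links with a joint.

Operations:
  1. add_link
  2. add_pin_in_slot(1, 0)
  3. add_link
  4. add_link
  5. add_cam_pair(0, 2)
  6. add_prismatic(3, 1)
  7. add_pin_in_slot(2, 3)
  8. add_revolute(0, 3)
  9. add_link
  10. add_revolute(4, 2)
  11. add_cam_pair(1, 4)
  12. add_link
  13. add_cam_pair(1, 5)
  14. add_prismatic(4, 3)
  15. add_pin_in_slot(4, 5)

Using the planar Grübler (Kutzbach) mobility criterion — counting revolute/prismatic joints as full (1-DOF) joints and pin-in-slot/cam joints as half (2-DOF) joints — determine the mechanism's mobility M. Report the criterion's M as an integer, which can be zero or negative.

M = 1

[1;0;0] (link 0 is ground)
L+ [2;0;0]
PS(1,0)∈J2 [2;0;1]
L+ [3;0;1]
L+ [4;0;1]
C(0,2)∈J2 [4;0;2]
P(3,1)∈J1 [4;1;2]
PS(2,3)∈J2 [4;1;3]
R(0,3)∈J1 [4;2;3]
L+ [5;2;3]
R(4,2)∈J1 [5;3;3]
C(1,4)∈J2 [5;3;4]
L+ [6;3;4]
C(1,5)∈J2 [6;3;5]
P(4,3)∈J1 [6;4;5]
PS(4,5)∈J2 [6;4;6]
mobility = 15 − 8 − 6 = 1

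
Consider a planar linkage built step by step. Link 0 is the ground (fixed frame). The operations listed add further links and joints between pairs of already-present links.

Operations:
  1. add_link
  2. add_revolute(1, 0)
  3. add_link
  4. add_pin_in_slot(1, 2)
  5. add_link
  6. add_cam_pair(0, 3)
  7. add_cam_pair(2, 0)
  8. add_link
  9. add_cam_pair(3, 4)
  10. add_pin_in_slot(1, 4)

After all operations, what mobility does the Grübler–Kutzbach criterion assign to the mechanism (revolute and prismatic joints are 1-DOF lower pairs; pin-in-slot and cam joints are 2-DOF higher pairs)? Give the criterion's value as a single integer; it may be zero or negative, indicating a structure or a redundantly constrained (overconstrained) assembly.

M = 5

ground; <1,0,0>
#1 <2,0,0>
R:1↔0 J1 <2,1,0>
#2 <3,1,0>
PS:1↔2 J2 <3,1,1>
#3 <4,1,1>
C:0↔3 J2 <4,1,2>
C:2↔0 J2 <4,1,3>
#4 <5,1,3>
C:3↔4 J2 <5,1,4>
PS:1↔4 J2 <5,1,5>
3×4 − 2×1 − 1×5 = 5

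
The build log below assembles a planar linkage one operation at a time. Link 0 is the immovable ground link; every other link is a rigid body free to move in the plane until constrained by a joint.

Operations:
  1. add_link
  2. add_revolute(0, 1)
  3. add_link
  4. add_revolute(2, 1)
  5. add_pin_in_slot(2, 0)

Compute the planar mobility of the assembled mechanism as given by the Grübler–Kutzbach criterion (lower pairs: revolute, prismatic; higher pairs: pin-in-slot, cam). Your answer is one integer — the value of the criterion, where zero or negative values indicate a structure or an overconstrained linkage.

M = 1

(L,J1,J2)=(1,0,0); link0 fixed
link1: (2,0,0)
R 0-1 [J1]: (2,1,0)
link2: (3,1,0)
R 2-1 [J1]: (3,2,0)
PS 2-0 [J2]: (3,2,1)
Grübler: 3·2 − 2·2 − 1 = 1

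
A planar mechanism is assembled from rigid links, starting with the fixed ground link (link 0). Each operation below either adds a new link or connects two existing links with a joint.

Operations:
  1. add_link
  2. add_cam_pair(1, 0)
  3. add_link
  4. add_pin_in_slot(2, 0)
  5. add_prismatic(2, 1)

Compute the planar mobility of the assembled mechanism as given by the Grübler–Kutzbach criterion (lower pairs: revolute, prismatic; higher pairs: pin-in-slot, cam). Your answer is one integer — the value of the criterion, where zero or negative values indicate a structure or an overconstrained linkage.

(L,J1,J2)=(1,0,0); link0 fixed
link1: (2,0,0)
C 1-0 [J2]: (2,0,1)
link2: (3,0,1)
PS 2-0 [J2]: (3,0,2)
P 2-1 [J1]: (3,1,2)
Grübler: 3·2 − 2·1 − 2 = 2

M = 2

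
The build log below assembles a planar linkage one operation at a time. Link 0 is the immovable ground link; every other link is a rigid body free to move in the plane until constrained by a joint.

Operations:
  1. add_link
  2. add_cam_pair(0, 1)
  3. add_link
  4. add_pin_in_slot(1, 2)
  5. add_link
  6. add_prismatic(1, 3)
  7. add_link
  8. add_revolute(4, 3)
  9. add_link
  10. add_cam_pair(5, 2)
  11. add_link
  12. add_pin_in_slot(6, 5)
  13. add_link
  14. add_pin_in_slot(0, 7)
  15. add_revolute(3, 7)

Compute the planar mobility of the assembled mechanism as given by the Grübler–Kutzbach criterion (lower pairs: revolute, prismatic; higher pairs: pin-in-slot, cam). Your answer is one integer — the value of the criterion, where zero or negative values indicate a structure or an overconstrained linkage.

M = 10

[1;0;0] (link 0 is ground)
L+ [2;0;0]
C(0,1)∈J2 [2;0;1]
L+ [3;0;1]
PS(1,2)∈J2 [3;0;2]
L+ [4;0;2]
P(1,3)∈J1 [4;1;2]
L+ [5;1;2]
R(4,3)∈J1 [5;2;2]
L+ [6;2;2]
C(5,2)∈J2 [6;2;3]
L+ [7;2;3]
PS(6,5)∈J2 [7;2;4]
L+ [8;2;4]
PS(0,7)∈J2 [8;2;5]
R(3,7)∈J1 [8;3;5]
mobility = 21 − 6 − 5 = 10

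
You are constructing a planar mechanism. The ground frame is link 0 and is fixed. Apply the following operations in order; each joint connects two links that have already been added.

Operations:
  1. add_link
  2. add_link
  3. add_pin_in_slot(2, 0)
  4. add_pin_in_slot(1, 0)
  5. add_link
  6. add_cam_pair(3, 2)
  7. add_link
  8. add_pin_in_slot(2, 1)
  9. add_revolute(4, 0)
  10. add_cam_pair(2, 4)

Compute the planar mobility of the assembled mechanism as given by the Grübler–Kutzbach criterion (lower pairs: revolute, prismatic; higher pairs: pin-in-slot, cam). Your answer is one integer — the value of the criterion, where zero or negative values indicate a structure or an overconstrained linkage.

ground; <1,0,0>
#1 <2,0,0>
#2 <3,0,0>
PS:2↔0 J2 <3,0,1>
PS:1↔0 J2 <3,0,2>
#3 <4,0,2>
C:3↔2 J2 <4,0,3>
#4 <5,0,3>
PS:2↔1 J2 <5,0,4>
R:4↔0 J1 <5,1,4>
C:2↔4 J2 <5,1,5>
3×4 − 2×1 − 1×5 = 5

M = 5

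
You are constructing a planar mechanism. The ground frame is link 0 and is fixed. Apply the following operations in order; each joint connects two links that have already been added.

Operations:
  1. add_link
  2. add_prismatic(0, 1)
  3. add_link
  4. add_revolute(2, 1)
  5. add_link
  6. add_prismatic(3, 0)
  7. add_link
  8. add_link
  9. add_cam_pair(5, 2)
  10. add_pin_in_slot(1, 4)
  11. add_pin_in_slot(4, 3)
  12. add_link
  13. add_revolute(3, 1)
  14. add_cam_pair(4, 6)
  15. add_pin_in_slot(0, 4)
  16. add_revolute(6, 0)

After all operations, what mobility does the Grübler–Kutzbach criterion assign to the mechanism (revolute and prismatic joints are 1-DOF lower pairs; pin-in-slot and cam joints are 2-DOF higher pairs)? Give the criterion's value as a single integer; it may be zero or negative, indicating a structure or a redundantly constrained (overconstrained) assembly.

M = 3

[1;0;0] (link 0 is ground)
L+ [2;0;0]
P(0,1)∈J1 [2;1;0]
L+ [3;1;0]
R(2,1)∈J1 [3;2;0]
L+ [4;2;0]
P(3,0)∈J1 [4;3;0]
L+ [5;3;0]
L+ [6;3;0]
C(5,2)∈J2 [6;3;1]
PS(1,4)∈J2 [6;3;2]
PS(4,3)∈J2 [6;3;3]
L+ [7;3;3]
R(3,1)∈J1 [7;4;3]
C(4,6)∈J2 [7;4;4]
PS(0,4)∈J2 [7;4;5]
R(6,0)∈J1 [7;5;5]
mobility = 18 − 10 − 5 = 3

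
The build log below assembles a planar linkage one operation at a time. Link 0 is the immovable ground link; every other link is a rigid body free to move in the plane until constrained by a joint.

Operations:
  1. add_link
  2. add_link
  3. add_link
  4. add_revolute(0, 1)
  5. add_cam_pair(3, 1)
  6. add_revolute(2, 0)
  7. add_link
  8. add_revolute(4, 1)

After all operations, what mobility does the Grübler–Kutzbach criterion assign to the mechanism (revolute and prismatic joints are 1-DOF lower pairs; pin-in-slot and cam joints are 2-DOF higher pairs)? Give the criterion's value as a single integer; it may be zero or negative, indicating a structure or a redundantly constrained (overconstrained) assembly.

M = 5

[1;0;0] (link 0 is ground)
L+ [2;0;0]
L+ [3;0;0]
L+ [4;0;0]
R(0,1)∈J1 [4;1;0]
C(3,1)∈J2 [4;1;1]
R(2,0)∈J1 [4;2;1]
L+ [5;2;1]
R(4,1)∈J1 [5;3;1]
mobility = 12 − 6 − 1 = 5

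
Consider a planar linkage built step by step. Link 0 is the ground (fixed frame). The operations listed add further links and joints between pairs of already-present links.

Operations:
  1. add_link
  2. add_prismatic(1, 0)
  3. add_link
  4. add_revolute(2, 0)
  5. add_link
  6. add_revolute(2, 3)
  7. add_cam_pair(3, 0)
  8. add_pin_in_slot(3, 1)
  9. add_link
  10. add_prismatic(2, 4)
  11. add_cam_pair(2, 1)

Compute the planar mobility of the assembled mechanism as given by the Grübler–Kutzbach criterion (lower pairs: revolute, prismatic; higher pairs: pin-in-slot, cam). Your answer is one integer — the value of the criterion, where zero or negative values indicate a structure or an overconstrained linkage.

M = 1

[1;0;0] (link 0 is ground)
L+ [2;0;0]
P(1,0)∈J1 [2;1;0]
L+ [3;1;0]
R(2,0)∈J1 [3;2;0]
L+ [4;2;0]
R(2,3)∈J1 [4;3;0]
C(3,0)∈J2 [4;3;1]
PS(3,1)∈J2 [4;3;2]
L+ [5;3;2]
P(2,4)∈J1 [5;4;2]
C(2,1)∈J2 [5;4;3]
mobility = 12 − 8 − 3 = 1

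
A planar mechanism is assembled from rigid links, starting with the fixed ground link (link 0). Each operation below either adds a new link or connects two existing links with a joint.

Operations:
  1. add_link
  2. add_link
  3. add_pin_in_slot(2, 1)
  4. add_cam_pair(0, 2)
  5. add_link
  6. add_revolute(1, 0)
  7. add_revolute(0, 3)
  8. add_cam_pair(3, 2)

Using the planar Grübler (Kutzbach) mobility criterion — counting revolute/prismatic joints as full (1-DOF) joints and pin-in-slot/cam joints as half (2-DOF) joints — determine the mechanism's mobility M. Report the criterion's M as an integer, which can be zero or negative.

M = 2

(L,J1,J2)=(1,0,0); link0 fixed
link1: (2,0,0)
link2: (3,0,0)
PS 2-1 [J2]: (3,0,1)
C 0-2 [J2]: (3,0,2)
link3: (4,0,2)
R 1-0 [J1]: (4,1,2)
R 0-3 [J1]: (4,2,2)
C 3-2 [J2]: (4,2,3)
Grübler: 3·3 − 2·2 − 3 = 2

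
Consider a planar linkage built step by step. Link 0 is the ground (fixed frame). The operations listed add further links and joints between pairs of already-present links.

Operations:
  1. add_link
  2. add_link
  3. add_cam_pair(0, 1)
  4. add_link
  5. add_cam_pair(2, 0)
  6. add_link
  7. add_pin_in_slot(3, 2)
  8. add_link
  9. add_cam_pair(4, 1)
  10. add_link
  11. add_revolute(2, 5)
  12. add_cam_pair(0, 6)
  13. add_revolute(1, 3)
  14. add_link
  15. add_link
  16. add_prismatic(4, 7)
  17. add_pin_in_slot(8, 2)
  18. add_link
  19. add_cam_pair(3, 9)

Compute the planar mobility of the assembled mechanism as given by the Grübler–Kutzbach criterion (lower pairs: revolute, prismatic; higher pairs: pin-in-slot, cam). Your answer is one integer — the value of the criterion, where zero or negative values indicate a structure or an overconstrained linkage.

[1;0;0] (link 0 is ground)
L+ [2;0;0]
L+ [3;0;0]
C(0,1)∈J2 [3;0;1]
L+ [4;0;1]
C(2,0)∈J2 [4;0;2]
L+ [5;0;2]
PS(3,2)∈J2 [5;0;3]
L+ [6;0;3]
C(4,1)∈J2 [6;0;4]
L+ [7;0;4]
R(2,5)∈J1 [7;1;4]
C(0,6)∈J2 [7;1;5]
R(1,3)∈J1 [7;2;5]
L+ [8;2;5]
L+ [9;2;5]
P(4,7)∈J1 [9;3;5]
PS(8,2)∈J2 [9;3;6]
L+ [10;3;6]
C(3,9)∈J2 [10;3;7]
mobility = 27 − 6 − 7 = 14

M = 14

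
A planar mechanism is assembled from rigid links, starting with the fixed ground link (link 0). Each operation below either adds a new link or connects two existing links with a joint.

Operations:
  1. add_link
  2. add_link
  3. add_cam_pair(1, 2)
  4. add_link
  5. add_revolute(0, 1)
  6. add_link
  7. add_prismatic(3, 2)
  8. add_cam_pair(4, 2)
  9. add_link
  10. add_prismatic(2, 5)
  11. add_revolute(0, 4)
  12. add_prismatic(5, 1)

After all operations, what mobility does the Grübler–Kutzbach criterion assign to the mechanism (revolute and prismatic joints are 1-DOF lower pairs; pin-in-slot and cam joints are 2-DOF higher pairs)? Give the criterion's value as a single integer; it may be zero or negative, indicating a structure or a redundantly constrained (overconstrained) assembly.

L=1 J1=0 J2=0
add link → L=2 J1=0 J2=0
add link → L=3 J1=0 J2=0
C@1,2 dof=2 J2 → L=3 J1=0 J2=1
add link → L=4 J1=0 J2=1
R@0,1 dof=1 J1 → L=4 J1=1 J2=1
add link → L=5 J1=1 J2=1
P@3,2 dof=1 J1 → L=5 J1=2 J2=1
C@4,2 dof=2 J2 → L=5 J1=2 J2=2
add link → L=6 J1=2 J2=2
P@2,5 dof=1 J1 → L=6 J1=3 J2=2
R@0,4 dof=1 J1 → L=6 J1=4 J2=2
P@5,1 dof=1 J1 → L=6 J1=5 J2=2
M=3(L−1)−2J1−J2=3·5−2·5−2=3

M = 3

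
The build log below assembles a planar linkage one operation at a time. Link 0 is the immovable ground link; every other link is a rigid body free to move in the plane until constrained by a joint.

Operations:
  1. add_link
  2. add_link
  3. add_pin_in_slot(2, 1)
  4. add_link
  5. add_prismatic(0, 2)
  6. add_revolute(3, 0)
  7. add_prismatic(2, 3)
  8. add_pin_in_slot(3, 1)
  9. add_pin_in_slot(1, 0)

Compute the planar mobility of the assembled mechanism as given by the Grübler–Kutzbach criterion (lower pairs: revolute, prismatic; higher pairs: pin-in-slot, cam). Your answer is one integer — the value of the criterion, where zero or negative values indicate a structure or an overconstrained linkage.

M = 0

[1;0;0] (link 0 is ground)
L+ [2;0;0]
L+ [3;0;0]
PS(2,1)∈J2 [3;0;1]
L+ [4;0;1]
P(0,2)∈J1 [4;1;1]
R(3,0)∈J1 [4;2;1]
P(2,3)∈J1 [4;3;1]
PS(3,1)∈J2 [4;3;2]
PS(1,0)∈J2 [4;3;3]
mobility = 9 − 6 − 3 = 0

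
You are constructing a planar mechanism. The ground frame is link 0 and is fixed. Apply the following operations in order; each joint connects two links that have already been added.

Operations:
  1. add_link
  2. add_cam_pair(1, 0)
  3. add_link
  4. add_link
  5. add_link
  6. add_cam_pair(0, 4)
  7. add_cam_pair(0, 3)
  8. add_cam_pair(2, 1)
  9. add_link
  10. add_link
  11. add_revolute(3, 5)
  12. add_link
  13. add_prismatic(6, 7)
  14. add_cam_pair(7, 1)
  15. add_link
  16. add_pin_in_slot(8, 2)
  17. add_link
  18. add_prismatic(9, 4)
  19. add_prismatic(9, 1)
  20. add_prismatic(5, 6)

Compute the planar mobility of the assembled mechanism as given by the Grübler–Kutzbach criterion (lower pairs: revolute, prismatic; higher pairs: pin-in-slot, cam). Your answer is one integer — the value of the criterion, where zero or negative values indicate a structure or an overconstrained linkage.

link 0 = ground. State L|J1|J2 = 1|0|0
+link1  2|0|0
C(1,0) f=2→J2  2|0|1
+link2  3|0|1
+link3  4|0|1
+link4  5|0|1
C(0,4) f=2→J2  5|0|2
C(0,3) f=2→J2  5|0|3
C(2,1) f=2→J2  5|0|4
+link5  6|0|4
+link6  7|0|4
R(3,5) f=1→J1  7|1|4
+link7  8|1|4
P(6,7) f=1→J1  8|2|4
C(7,1) f=2→J2  8|2|5
+link8  9|2|5
PS(8,2) f=2→J2  9|2|6
+link9  10|2|6
P(9,4) f=1→J1  10|3|6
P(9,1) f=1→J1  10|4|6
P(5,6) f=1→J1  10|5|6
M = 3(10−1)−2·5−6 = 27−10−6 = 11

M = 11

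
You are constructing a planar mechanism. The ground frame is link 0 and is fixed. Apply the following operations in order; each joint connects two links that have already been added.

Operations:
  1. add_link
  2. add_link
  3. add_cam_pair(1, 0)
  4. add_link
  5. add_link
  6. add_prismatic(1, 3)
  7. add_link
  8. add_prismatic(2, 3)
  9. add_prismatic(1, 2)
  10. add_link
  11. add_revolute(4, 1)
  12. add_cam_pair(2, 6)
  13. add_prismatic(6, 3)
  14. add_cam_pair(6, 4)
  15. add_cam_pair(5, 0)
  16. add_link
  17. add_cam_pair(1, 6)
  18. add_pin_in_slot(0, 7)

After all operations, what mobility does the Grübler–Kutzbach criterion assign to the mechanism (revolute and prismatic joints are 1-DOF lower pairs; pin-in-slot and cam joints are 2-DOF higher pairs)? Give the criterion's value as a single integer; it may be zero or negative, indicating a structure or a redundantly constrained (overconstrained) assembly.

link 0 = ground. State L|J1|J2 = 1|0|0
+link1  2|0|0
+link2  3|0|0
C(1,0) f=2→J2  3|0|1
+link3  4|0|1
+link4  5|0|1
P(1,3) f=1→J1  5|1|1
+link5  6|1|1
P(2,3) f=1→J1  6|2|1
P(1,2) f=1→J1  6|3|1
+link6  7|3|1
R(4,1) f=1→J1  7|4|1
C(2,6) f=2→J2  7|4|2
P(6,3) f=1→J1  7|5|2
C(6,4) f=2→J2  7|5|3
C(5,0) f=2→J2  7|5|4
+link7  8|5|4
C(1,6) f=2→J2  8|5|5
PS(0,7) f=2→J2  8|5|6
M = 3(8−1)−2·5−6 = 21−10−6 = 5

M = 5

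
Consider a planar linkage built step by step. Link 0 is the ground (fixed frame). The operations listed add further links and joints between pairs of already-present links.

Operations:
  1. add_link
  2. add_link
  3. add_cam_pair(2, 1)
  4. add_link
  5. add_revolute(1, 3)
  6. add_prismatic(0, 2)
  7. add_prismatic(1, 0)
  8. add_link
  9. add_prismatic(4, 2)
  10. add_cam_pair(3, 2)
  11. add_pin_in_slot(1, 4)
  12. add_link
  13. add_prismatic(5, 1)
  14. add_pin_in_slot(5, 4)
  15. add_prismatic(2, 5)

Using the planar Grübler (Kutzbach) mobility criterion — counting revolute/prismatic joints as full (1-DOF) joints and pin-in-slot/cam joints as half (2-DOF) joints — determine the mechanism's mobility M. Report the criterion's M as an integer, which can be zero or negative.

M = -1

ground; <1,0,0>
#1 <2,0,0>
#2 <3,0,0>
C:2↔1 J2 <3,0,1>
#3 <4,0,1>
R:1↔3 J1 <4,1,1>
P:0↔2 J1 <4,2,1>
P:1↔0 J1 <4,3,1>
#4 <5,3,1>
P:4↔2 J1 <5,4,1>
C:3↔2 J2 <5,4,2>
PS:1↔4 J2 <5,4,3>
#5 <6,4,3>
P:5↔1 J1 <6,5,3>
PS:5↔4 J2 <6,5,4>
P:2↔5 J1 <6,6,4>
3×5 − 2×6 − 1×4 = -1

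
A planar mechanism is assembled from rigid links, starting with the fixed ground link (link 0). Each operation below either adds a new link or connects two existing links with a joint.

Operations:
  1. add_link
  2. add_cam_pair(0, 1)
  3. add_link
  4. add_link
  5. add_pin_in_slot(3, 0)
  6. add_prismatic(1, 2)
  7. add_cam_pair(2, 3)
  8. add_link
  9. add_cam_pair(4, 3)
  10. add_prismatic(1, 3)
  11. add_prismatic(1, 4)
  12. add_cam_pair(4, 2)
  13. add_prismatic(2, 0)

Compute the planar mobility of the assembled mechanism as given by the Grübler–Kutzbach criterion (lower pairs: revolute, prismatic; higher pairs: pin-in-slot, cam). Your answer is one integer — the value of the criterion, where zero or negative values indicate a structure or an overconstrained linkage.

M = -1

L=1 J1=0 J2=0
add link → L=2 J1=0 J2=0
C@0,1 dof=2 J2 → L=2 J1=0 J2=1
add link → L=3 J1=0 J2=1
add link → L=4 J1=0 J2=1
PS@3,0 dof=2 J2 → L=4 J1=0 J2=2
P@1,2 dof=1 J1 → L=4 J1=1 J2=2
C@2,3 dof=2 J2 → L=4 J1=1 J2=3
add link → L=5 J1=1 J2=3
C@4,3 dof=2 J2 → L=5 J1=1 J2=4
P@1,3 dof=1 J1 → L=5 J1=2 J2=4
P@1,4 dof=1 J1 → L=5 J1=3 J2=4
C@4,2 dof=2 J2 → L=5 J1=3 J2=5
P@2,0 dof=1 J1 → L=5 J1=4 J2=5
M=3(L−1)−2J1−J2=3·4−2·4−5=-1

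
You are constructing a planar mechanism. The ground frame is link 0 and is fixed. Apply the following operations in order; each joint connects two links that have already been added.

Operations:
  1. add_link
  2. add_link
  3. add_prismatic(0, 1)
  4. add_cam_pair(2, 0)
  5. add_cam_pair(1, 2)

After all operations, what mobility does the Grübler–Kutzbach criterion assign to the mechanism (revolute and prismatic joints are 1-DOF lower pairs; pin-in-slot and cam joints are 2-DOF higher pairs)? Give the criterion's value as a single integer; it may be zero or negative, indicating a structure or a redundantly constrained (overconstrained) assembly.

link 0 = ground. State L|J1|J2 = 1|0|0
+link1  2|0|0
+link2  3|0|0
P(0,1) f=1→J1  3|1|0
C(2,0) f=2→J2  3|1|1
C(1,2) f=2→J2  3|1|2
M = 3(3−1)−2·1−2 = 6−2−2 = 2

M = 2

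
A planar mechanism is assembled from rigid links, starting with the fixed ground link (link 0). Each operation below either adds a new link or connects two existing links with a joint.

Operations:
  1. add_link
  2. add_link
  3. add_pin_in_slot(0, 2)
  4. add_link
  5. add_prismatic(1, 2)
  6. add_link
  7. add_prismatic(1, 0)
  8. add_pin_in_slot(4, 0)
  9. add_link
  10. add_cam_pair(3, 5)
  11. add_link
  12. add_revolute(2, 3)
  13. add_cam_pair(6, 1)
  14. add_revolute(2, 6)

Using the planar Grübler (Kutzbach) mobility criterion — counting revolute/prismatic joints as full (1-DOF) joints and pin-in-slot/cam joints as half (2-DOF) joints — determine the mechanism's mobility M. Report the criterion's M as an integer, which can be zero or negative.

(L,J1,J2)=(1,0,0); link0 fixed
link1: (2,0,0)
link2: (3,0,0)
PS 0-2 [J2]: (3,0,1)
link3: (4,0,1)
P 1-2 [J1]: (4,1,1)
link4: (5,1,1)
P 1-0 [J1]: (5,2,1)
PS 4-0 [J2]: (5,2,2)
link5: (6,2,2)
C 3-5 [J2]: (6,2,3)
link6: (7,2,3)
R 2-3 [J1]: (7,3,3)
C 6-1 [J2]: (7,3,4)
R 2-6 [J1]: (7,4,4)
Grübler: 3·6 − 2·4 − 4 = 6

M = 6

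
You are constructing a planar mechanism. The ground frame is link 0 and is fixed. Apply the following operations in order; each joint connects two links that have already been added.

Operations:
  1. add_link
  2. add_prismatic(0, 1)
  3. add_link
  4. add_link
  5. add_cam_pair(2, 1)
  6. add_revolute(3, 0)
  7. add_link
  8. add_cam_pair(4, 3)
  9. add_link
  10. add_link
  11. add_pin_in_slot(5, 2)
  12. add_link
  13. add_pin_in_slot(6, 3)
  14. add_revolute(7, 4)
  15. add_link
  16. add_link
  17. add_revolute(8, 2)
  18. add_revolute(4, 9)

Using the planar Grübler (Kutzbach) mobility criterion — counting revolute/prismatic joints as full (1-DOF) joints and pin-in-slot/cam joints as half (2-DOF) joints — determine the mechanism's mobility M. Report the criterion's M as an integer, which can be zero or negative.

M = 13

[1;0;0] (link 0 is ground)
L+ [2;0;0]
P(0,1)∈J1 [2;1;0]
L+ [3;1;0]
L+ [4;1;0]
C(2,1)∈J2 [4;1;1]
R(3,0)∈J1 [4;2;1]
L+ [5;2;1]
C(4,3)∈J2 [5;2;2]
L+ [6;2;2]
L+ [7;2;2]
PS(5,2)∈J2 [7;2;3]
L+ [8;2;3]
PS(6,3)∈J2 [8;2;4]
R(7,4)∈J1 [8;3;4]
L+ [9;3;4]
L+ [10;3;4]
R(8,2)∈J1 [10;4;4]
R(4,9)∈J1 [10;5;4]
mobility = 27 − 10 − 4 = 13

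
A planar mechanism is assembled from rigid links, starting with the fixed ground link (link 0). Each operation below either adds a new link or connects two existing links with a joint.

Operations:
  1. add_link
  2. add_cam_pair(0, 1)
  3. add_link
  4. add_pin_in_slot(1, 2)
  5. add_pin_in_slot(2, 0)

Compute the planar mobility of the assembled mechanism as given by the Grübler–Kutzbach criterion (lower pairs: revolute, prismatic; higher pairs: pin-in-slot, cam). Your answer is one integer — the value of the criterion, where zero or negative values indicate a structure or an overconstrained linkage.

ground; <1,0,0>
#1 <2,0,0>
C:0↔1 J2 <2,0,1>
#2 <3,0,1>
PS:1↔2 J2 <3,0,2>
PS:2↔0 J2 <3,0,3>
3×2 − 2×0 − 1×3 = 3

M = 3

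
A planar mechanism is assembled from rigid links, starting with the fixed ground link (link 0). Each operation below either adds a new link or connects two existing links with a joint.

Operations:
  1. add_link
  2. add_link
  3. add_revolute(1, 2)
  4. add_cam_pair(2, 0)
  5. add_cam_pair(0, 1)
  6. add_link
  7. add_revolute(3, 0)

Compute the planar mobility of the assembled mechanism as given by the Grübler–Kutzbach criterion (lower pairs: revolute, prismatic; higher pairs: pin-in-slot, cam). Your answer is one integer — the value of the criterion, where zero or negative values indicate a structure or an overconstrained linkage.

M = 3

L=1 J1=0 J2=0
add link → L=2 J1=0 J2=0
add link → L=3 J1=0 J2=0
R@1,2 dof=1 J1 → L=3 J1=1 J2=0
C@2,0 dof=2 J2 → L=3 J1=1 J2=1
C@0,1 dof=2 J2 → L=3 J1=1 J2=2
add link → L=4 J1=1 J2=2
R@3,0 dof=1 J1 → L=4 J1=2 J2=2
M=3(L−1)−2J1−J2=3·3−2·2−2=3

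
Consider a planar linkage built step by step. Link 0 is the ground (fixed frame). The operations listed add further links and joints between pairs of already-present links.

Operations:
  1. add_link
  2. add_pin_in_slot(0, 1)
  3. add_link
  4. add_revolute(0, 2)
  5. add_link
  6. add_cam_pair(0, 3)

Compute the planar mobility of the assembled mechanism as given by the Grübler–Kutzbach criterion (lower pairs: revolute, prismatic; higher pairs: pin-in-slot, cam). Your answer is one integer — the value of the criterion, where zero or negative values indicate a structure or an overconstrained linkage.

[1;0;0] (link 0 is ground)
L+ [2;0;0]
PS(0,1)∈J2 [2;0;1]
L+ [3;0;1]
R(0,2)∈J1 [3;1;1]
L+ [4;1;1]
C(0,3)∈J2 [4;1;2]
mobility = 9 − 2 − 2 = 5

M = 5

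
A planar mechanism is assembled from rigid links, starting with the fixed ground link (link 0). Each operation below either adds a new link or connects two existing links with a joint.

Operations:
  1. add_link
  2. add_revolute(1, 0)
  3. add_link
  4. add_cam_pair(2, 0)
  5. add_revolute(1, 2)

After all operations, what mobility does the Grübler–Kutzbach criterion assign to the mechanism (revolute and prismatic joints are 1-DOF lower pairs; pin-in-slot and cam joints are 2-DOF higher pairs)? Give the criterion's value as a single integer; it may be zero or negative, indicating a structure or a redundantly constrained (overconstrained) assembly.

link 0 = ground. State L|J1|J2 = 1|0|0
+link1  2|0|0
R(1,0) f=1→J1  2|1|0
+link2  3|1|0
C(2,0) f=2→J2  3|1|1
R(1,2) f=1→J1  3|2|1
M = 3(3−1)−2·2−1 = 6−4−1 = 1

M = 1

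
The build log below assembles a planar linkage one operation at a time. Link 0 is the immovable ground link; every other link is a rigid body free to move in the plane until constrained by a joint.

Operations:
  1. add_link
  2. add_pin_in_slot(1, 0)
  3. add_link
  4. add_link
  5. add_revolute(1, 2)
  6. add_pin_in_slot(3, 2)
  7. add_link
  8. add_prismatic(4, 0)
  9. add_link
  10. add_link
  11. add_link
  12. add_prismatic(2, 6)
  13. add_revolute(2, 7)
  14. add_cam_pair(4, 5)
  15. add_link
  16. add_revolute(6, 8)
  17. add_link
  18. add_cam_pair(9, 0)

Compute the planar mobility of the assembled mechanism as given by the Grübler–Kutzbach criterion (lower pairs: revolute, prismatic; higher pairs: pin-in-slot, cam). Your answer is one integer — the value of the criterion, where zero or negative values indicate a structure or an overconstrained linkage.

ground; <1,0,0>
#1 <2,0,0>
PS:1↔0 J2 <2,0,1>
#2 <3,0,1>
#3 <4,0,1>
R:1↔2 J1 <4,1,1>
PS:3↔2 J2 <4,1,2>
#4 <5,1,2>
P:4↔0 J1 <5,2,2>
#5 <6,2,2>
#6 <7,2,2>
#7 <8,2,2>
P:2↔6 J1 <8,3,2>
R:2↔7 J1 <8,4,2>
C:4↔5 J2 <8,4,3>
#8 <9,4,3>
R:6↔8 J1 <9,5,3>
#9 <10,5,3>
C:9↔0 J2 <10,5,4>
3×9 − 2×5 − 1×4 = 13

M = 13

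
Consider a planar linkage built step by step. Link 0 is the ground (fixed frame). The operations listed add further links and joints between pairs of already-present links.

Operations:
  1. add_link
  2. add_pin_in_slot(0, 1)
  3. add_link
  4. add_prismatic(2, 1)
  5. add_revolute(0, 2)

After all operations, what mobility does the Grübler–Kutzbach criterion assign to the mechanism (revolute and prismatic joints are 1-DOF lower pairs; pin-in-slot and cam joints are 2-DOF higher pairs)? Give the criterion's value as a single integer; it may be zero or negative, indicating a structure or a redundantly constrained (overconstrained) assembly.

M = 1

(L,J1,J2)=(1,0,0); link0 fixed
link1: (2,0,0)
PS 0-1 [J2]: (2,0,1)
link2: (3,0,1)
P 2-1 [J1]: (3,1,1)
R 0-2 [J1]: (3,2,1)
Grübler: 3·2 − 2·2 − 1 = 1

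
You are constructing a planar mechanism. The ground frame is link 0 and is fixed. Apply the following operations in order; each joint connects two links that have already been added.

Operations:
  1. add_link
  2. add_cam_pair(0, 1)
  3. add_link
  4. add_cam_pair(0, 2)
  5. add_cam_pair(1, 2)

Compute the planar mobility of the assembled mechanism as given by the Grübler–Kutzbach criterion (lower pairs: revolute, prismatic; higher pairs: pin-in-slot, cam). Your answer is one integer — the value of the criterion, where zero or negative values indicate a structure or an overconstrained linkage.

(L,J1,J2)=(1,0,0); link0 fixed
link1: (2,0,0)
C 0-1 [J2]: (2,0,1)
link2: (3,0,1)
C 0-2 [J2]: (3,0,2)
C 1-2 [J2]: (3,0,3)
Grübler: 3·2 − 2·0 − 3 = 3

M = 3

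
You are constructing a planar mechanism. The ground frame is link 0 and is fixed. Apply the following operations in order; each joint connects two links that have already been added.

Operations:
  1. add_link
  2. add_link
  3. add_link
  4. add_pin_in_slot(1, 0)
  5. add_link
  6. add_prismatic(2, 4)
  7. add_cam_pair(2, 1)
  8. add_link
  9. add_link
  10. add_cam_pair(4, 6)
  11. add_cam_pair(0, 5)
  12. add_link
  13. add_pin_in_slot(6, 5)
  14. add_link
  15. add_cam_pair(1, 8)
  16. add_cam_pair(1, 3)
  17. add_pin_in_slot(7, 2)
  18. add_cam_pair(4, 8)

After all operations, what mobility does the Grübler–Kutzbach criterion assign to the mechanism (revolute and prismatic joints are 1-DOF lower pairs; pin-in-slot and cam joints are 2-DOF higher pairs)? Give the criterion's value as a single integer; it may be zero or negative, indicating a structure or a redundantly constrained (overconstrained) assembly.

M = 13

link 0 = ground. State L|J1|J2 = 1|0|0
+link1  2|0|0
+link2  3|0|0
+link3  4|0|0
PS(1,0) f=2→J2  4|0|1
+link4  5|0|1
P(2,4) f=1→J1  5|1|1
C(2,1) f=2→J2  5|1|2
+link5  6|1|2
+link6  7|1|2
C(4,6) f=2→J2  7|1|3
C(0,5) f=2→J2  7|1|4
+link7  8|1|4
PS(6,5) f=2→J2  8|1|5
+link8  9|1|5
C(1,8) f=2→J2  9|1|6
C(1,3) f=2→J2  9|1|7
PS(7,2) f=2→J2  9|1|8
C(4,8) f=2→J2  9|1|9
M = 3(9−1)−2·1−9 = 24−2−9 = 13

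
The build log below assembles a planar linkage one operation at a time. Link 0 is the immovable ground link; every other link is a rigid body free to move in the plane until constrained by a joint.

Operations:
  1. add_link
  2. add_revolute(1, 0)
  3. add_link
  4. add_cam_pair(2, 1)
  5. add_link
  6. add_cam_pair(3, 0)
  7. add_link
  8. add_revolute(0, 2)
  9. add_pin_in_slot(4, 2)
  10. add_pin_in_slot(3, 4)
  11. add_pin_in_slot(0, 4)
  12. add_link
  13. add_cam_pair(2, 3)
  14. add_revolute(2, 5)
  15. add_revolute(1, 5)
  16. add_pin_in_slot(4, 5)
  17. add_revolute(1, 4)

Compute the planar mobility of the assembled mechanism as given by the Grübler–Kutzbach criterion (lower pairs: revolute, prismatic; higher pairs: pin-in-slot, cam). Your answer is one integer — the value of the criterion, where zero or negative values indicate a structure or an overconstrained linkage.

M = -2

[1;0;0] (link 0 is ground)
L+ [2;0;0]
R(1,0)∈J1 [2;1;0]
L+ [3;1;0]
C(2,1)∈J2 [3;1;1]
L+ [4;1;1]
C(3,0)∈J2 [4;1;2]
L+ [5;1;2]
R(0,2)∈J1 [5;2;2]
PS(4,2)∈J2 [5;2;3]
PS(3,4)∈J2 [5;2;4]
PS(0,4)∈J2 [5;2;5]
L+ [6;2;5]
C(2,3)∈J2 [6;2;6]
R(2,5)∈J1 [6;3;6]
R(1,5)∈J1 [6;4;6]
PS(4,5)∈J2 [6;4;7]
R(1,4)∈J1 [6;5;7]
mobility = 15 − 10 − 7 = -2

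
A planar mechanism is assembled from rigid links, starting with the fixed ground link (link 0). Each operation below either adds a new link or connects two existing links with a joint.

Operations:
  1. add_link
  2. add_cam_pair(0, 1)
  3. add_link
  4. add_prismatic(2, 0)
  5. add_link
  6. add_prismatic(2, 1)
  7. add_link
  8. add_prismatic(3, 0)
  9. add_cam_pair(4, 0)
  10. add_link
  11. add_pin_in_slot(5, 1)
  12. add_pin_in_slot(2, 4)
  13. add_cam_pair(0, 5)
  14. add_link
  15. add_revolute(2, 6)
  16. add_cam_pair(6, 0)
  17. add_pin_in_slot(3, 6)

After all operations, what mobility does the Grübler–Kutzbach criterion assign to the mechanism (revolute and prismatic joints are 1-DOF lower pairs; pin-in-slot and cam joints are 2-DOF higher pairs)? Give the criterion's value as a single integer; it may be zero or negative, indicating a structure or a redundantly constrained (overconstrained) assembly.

[1;0;0] (link 0 is ground)
L+ [2;0;0]
C(0,1)∈J2 [2;0;1]
L+ [3;0;1]
P(2,0)∈J1 [3;1;1]
L+ [4;1;1]
P(2,1)∈J1 [4;2;1]
L+ [5;2;1]
P(3,0)∈J1 [5;3;1]
C(4,0)∈J2 [5;3;2]
L+ [6;3;2]
PS(5,1)∈J2 [6;3;3]
PS(2,4)∈J2 [6;3;4]
C(0,5)∈J2 [6;3;5]
L+ [7;3;5]
R(2,6)∈J1 [7;4;5]
C(6,0)∈J2 [7;4;6]
PS(3,6)∈J2 [7;4;7]
mobility = 18 − 8 − 7 = 3

M = 3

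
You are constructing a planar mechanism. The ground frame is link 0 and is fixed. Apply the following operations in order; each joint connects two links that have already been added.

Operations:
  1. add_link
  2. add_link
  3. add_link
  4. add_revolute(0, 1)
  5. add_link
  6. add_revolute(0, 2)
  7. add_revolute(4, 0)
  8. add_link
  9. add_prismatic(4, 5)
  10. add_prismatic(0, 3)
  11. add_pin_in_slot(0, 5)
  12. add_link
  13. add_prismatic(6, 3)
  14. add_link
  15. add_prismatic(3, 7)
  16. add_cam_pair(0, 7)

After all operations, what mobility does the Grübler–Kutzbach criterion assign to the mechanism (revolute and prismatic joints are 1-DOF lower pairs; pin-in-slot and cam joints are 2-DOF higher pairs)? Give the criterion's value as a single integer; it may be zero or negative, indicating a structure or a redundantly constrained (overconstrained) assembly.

M = 5

(L,J1,J2)=(1,0,0); link0 fixed
link1: (2,0,0)
link2: (3,0,0)
link3: (4,0,0)
R 0-1 [J1]: (4,1,0)
link4: (5,1,0)
R 0-2 [J1]: (5,2,0)
R 4-0 [J1]: (5,3,0)
link5: (6,3,0)
P 4-5 [J1]: (6,4,0)
P 0-3 [J1]: (6,5,0)
PS 0-5 [J2]: (6,5,1)
link6: (7,5,1)
P 6-3 [J1]: (7,6,1)
link7: (8,6,1)
P 3-7 [J1]: (8,7,1)
C 0-7 [J2]: (8,7,2)
Grübler: 3·7 − 2·7 − 2 = 5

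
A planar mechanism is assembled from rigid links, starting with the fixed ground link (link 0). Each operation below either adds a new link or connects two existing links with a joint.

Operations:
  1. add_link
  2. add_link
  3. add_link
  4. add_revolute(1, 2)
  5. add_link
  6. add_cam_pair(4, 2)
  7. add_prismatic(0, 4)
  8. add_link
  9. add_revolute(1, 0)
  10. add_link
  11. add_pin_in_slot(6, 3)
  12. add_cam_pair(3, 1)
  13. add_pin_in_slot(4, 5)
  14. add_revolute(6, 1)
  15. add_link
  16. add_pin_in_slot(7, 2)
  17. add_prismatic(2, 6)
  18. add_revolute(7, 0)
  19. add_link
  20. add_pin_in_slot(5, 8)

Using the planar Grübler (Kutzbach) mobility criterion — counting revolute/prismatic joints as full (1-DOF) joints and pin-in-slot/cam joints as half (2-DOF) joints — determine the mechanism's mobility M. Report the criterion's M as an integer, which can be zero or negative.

M = 6

L=1 J1=0 J2=0
add link → L=2 J1=0 J2=0
add link → L=3 J1=0 J2=0
add link → L=4 J1=0 J2=0
R@1,2 dof=1 J1 → L=4 J1=1 J2=0
add link → L=5 J1=1 J2=0
C@4,2 dof=2 J2 → L=5 J1=1 J2=1
P@0,4 dof=1 J1 → L=5 J1=2 J2=1
add link → L=6 J1=2 J2=1
R@1,0 dof=1 J1 → L=6 J1=3 J2=1
add link → L=7 J1=3 J2=1
PS@6,3 dof=2 J2 → L=7 J1=3 J2=2
C@3,1 dof=2 J2 → L=7 J1=3 J2=3
PS@4,5 dof=2 J2 → L=7 J1=3 J2=4
R@6,1 dof=1 J1 → L=7 J1=4 J2=4
add link → L=8 J1=4 J2=4
PS@7,2 dof=2 J2 → L=8 J1=4 J2=5
P@2,6 dof=1 J1 → L=8 J1=5 J2=5
R@7,0 dof=1 J1 → L=8 J1=6 J2=5
add link → L=9 J1=6 J2=5
PS@5,8 dof=2 J2 → L=9 J1=6 J2=6
M=3(L−1)−2J1−J2=3·8−2·6−6=6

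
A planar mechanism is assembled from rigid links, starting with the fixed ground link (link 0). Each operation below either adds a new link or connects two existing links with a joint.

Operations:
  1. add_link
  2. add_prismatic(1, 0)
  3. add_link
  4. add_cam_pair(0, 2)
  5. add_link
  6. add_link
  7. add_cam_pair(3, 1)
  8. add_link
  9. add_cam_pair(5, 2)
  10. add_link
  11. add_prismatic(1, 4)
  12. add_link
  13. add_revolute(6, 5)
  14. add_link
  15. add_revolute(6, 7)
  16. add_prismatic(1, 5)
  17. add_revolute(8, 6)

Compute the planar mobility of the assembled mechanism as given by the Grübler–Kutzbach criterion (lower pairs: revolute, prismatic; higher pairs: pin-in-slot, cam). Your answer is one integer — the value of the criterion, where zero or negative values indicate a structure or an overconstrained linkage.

L=1 J1=0 J2=0
add link → L=2 J1=0 J2=0
P@1,0 dof=1 J1 → L=2 J1=1 J2=0
add link → L=3 J1=1 J2=0
C@0,2 dof=2 J2 → L=3 J1=1 J2=1
add link → L=4 J1=1 J2=1
add link → L=5 J1=1 J2=1
C@3,1 dof=2 J2 → L=5 J1=1 J2=2
add link → L=6 J1=1 J2=2
C@5,2 dof=2 J2 → L=6 J1=1 J2=3
add link → L=7 J1=1 J2=3
P@1,4 dof=1 J1 → L=7 J1=2 J2=3
add link → L=8 J1=2 J2=3
R@6,5 dof=1 J1 → L=8 J1=3 J2=3
add link → L=9 J1=3 J2=3
R@6,7 dof=1 J1 → L=9 J1=4 J2=3
P@1,5 dof=1 J1 → L=9 J1=5 J2=3
R@8,6 dof=1 J1 → L=9 J1=6 J2=3
M=3(L−1)−2J1−J2=3·8−2·6−3=9

M = 9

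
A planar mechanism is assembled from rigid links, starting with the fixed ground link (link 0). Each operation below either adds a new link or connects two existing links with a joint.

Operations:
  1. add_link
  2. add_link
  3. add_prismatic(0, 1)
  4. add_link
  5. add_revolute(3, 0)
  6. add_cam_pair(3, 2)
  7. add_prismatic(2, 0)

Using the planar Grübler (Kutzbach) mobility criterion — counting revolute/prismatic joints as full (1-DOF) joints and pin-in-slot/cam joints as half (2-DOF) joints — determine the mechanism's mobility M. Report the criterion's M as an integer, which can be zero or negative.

M = 2

L=1 J1=0 J2=0
add link → L=2 J1=0 J2=0
add link → L=3 J1=0 J2=0
P@0,1 dof=1 J1 → L=3 J1=1 J2=0
add link → L=4 J1=1 J2=0
R@3,0 dof=1 J1 → L=4 J1=2 J2=0
C@3,2 dof=2 J2 → L=4 J1=2 J2=1
P@2,0 dof=1 J1 → L=4 J1=3 J2=1
M=3(L−1)−2J1−J2=3·3−2·3−1=2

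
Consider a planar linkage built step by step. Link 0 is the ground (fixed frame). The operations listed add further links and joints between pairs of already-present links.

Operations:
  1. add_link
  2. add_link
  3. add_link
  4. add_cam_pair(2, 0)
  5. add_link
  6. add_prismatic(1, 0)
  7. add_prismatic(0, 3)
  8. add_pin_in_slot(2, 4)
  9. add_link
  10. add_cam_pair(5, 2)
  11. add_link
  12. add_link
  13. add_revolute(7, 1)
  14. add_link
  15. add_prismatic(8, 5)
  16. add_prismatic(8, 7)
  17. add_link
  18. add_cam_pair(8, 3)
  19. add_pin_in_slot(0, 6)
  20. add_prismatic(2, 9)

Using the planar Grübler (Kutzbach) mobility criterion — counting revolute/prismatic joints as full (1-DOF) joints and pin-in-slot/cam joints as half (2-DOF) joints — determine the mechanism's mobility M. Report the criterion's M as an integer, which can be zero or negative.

M = 10

[1;0;0] (link 0 is ground)
L+ [2;0;0]
L+ [3;0;0]
L+ [4;0;0]
C(2,0)∈J2 [4;0;1]
L+ [5;0;1]
P(1,0)∈J1 [5;1;1]
P(0,3)∈J1 [5;2;1]
PS(2,4)∈J2 [5;2;2]
L+ [6;2;2]
C(5,2)∈J2 [6;2;3]
L+ [7;2;3]
L+ [8;2;3]
R(7,1)∈J1 [8;3;3]
L+ [9;3;3]
P(8,5)∈J1 [9;4;3]
P(8,7)∈J1 [9;5;3]
L+ [10;5;3]
C(8,3)∈J2 [10;5;4]
PS(0,6)∈J2 [10;5;5]
P(2,9)∈J1 [10;6;5]
mobility = 27 − 12 − 5 = 10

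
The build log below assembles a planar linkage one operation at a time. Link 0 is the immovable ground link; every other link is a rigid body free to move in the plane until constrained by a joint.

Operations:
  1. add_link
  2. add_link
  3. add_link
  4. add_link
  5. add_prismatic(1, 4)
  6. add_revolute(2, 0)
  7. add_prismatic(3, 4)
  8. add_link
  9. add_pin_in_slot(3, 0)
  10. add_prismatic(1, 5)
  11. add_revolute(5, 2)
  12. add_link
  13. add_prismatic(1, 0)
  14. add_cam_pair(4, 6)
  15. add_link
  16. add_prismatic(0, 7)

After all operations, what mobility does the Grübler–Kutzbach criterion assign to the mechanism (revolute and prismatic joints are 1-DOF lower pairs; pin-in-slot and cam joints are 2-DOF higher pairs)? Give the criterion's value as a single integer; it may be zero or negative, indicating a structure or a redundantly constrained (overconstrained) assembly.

M = 5

link 0 = ground. State L|J1|J2 = 1|0|0
+link1  2|0|0
+link2  3|0|0
+link3  4|0|0
+link4  5|0|0
P(1,4) f=1→J1  5|1|0
R(2,0) f=1→J1  5|2|0
P(3,4) f=1→J1  5|3|0
+link5  6|3|0
PS(3,0) f=2→J2  6|3|1
P(1,5) f=1→J1  6|4|1
R(5,2) f=1→J1  6|5|1
+link6  7|5|1
P(1,0) f=1→J1  7|6|1
C(4,6) f=2→J2  7|6|2
+link7  8|6|2
P(0,7) f=1→J1  8|7|2
M = 3(8−1)−2·7−2 = 21−14−2 = 5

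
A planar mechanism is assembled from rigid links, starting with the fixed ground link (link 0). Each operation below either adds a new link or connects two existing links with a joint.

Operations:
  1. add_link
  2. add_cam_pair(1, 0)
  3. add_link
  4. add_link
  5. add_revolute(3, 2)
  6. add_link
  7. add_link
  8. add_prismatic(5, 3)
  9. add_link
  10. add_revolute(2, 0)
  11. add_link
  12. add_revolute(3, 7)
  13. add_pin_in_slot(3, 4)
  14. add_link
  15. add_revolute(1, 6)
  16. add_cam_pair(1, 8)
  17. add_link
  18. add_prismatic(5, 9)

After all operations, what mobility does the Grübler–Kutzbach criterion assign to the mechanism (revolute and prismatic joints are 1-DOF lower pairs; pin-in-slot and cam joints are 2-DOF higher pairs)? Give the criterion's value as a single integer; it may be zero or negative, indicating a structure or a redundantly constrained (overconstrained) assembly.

M = 12

(L,J1,J2)=(1,0,0); link0 fixed
link1: (2,0,0)
C 1-0 [J2]: (2,0,1)
link2: (3,0,1)
link3: (4,0,1)
R 3-2 [J1]: (4,1,1)
link4: (5,1,1)
link5: (6,1,1)
P 5-3 [J1]: (6,2,1)
link6: (7,2,1)
R 2-0 [J1]: (7,3,1)
link7: (8,3,1)
R 3-7 [J1]: (8,4,1)
PS 3-4 [J2]: (8,4,2)
link8: (9,4,2)
R 1-6 [J1]: (9,5,2)
C 1-8 [J2]: (9,5,3)
link9: (10,5,3)
P 5-9 [J1]: (10,6,3)
Grübler: 3·9 − 2·6 − 3 = 12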